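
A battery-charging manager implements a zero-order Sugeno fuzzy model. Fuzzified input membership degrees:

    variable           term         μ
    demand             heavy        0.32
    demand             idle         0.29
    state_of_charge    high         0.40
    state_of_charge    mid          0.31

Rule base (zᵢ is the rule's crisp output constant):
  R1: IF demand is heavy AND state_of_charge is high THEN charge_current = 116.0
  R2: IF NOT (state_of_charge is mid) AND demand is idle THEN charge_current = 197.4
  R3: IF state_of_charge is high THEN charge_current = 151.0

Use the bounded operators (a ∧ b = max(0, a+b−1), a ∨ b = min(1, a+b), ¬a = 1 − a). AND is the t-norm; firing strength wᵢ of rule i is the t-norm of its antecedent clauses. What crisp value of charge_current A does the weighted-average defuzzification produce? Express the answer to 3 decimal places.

R1 (z=116.0): heavy=0.32, high=0.40; AND[max(0, a+b−1)] → w = 0.00
R2 (z=197.4): ¬mid=1−0.31=0.69, idle=0.29; AND[max(0, a+b−1)] → w = 0.00
R3 (z=151.0): high=0.40 → w = 0.40
Weighted average = (0.00·116.0 + 0.00·197.4 + 0.40·151.0) / (0.00 + 0.00 + 0.40)
  = 60.4000 / 0.4000 = 151.000

151.000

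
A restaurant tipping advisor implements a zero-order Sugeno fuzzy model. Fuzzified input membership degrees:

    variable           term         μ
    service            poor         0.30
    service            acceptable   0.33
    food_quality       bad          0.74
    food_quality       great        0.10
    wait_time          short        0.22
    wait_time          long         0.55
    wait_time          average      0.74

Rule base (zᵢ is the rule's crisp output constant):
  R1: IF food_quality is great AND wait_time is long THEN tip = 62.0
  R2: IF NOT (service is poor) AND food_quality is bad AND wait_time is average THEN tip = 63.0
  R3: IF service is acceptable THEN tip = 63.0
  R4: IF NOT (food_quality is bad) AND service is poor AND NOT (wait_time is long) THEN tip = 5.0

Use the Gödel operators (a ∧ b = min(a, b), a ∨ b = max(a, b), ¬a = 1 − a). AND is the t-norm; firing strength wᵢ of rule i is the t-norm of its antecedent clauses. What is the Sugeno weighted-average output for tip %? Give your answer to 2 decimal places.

R1 (z=62.0): great=0.10, long=0.55; AND[min(a, b)] → w = 0.10
R2 (z=63.0): ¬poor=1−0.30=0.70, bad=0.74, average=0.74; AND[min(a, b)] → w = 0.70
R3 (z=63.0): acceptable=0.33 → w = 0.33
R4 (z=5.0): ¬bad=1−0.74=0.26, poor=0.30, ¬long=1−0.55=0.45; AND[min(a, b)] → w = 0.26
Weighted average = (0.10·62.0 + 0.70·63.0 + 0.33·63.0 + 0.26·5.0) / (0.10 + 0.70 + 0.33 + 0.26)
  = 72.3900 / 1.3900 = 52.08

52.08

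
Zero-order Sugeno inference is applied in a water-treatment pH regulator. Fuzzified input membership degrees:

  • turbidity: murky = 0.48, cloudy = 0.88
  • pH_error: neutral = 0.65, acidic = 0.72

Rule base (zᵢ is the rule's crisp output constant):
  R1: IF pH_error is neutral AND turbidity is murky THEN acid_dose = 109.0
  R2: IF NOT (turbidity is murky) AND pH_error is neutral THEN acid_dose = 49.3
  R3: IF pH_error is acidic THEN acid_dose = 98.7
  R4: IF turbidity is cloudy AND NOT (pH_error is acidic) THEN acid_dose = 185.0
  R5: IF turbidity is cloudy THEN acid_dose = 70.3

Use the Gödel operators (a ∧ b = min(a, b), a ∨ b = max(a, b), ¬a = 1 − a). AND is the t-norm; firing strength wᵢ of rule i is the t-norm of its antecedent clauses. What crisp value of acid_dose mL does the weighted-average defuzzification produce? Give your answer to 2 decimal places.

91.21

R1 (z=109.0): neutral=0.65, murky=0.48; AND[min(a, b)] → w = 0.48
R2 (z=49.3): ¬murky=1−0.48=0.52, neutral=0.65; AND[min(a, b)] → w = 0.52
R3 (z=98.7): acidic=0.72 → w = 0.72
R4 (z=185.0): cloudy=0.88, ¬acidic=1−0.72=0.28; AND[min(a, b)] → w = 0.28
R5 (z=70.3): cloudy=0.88 → w = 0.88
Weighted average = (0.48·109.0 + 0.52·49.3 + 0.72·98.7 + 0.28·185.0 + 0.88·70.3) / (0.48 + 0.52 + 0.72 + 0.28 + 0.88)
  = 262.6840 / 2.8800 = 91.21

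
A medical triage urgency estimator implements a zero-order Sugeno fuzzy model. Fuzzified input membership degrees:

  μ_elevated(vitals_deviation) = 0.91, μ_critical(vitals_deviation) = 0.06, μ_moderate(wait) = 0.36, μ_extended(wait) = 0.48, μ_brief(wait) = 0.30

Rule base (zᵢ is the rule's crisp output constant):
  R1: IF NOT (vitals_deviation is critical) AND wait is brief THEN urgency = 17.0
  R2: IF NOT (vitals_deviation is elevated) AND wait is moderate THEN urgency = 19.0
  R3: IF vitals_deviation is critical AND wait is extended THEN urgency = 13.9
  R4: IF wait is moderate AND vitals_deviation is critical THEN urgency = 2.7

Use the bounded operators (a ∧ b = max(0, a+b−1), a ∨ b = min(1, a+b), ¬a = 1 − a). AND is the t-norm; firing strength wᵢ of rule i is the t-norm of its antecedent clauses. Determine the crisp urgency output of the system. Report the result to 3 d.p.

17.000

R1 (z=17.0): ¬critical=1−0.06=0.94, brief=0.30; AND[max(0, a+b−1)] → w = 0.24
R2 (z=19.0): ¬elevated=1−0.91=0.09, moderate=0.36; AND[max(0, a+b−1)] → w = 0.00
R3 (z=13.9): critical=0.06, extended=0.48; AND[max(0, a+b−1)] → w = 0.00
R4 (z=2.7): moderate=0.36, critical=0.06; AND[max(0, a+b−1)] → w = 0.00
Weighted average = (0.24·17.0 + 0.00·19.0 + 0.00·13.9 + 0.00·2.7) / (0.24 + 0.00 + 0.00 + 0.00)
  = 4.0800 / 0.2400 = 17.000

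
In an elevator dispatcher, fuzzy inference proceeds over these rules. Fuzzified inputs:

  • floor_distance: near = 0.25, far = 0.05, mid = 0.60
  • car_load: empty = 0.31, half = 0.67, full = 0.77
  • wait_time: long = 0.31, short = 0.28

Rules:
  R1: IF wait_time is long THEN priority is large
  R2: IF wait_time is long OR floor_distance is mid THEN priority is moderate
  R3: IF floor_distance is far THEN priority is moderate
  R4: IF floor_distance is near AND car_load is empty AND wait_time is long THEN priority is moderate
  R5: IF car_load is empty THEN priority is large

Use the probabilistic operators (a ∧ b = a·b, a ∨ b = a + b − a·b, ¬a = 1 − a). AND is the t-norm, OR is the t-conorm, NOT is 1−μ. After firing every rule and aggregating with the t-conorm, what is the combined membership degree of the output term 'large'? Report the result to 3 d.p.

0.524

R1: long=0.31 → w = 0.3100
R2: long=0.31, mid=0.60; OR[a + b − a·b] → w = 0.7240
R3: far=0.05 → w = 0.0500
R4: near=0.25, empty=0.31, long=0.31; AND[a·b] → w = 0.0240
R5: empty=0.31 → w = 0.3100
Rules with consequent 'large': {R1, R5} → strengths 0.3100, 0.3100
Aggregate via t-conorm [a + b − a·b]: 0.5239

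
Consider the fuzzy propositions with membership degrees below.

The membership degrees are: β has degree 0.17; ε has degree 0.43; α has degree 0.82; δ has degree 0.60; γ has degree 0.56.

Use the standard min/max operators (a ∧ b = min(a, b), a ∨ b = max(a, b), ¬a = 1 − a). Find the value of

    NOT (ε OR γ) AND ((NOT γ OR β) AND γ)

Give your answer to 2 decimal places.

ε OR γ = max(a, b) on (0.43, 0.56) = 0.56
NOT (ε OR γ) = 1 − 0.56 = 0.44
NOT γ = 1 − 0.56 = 0.44
NOT γ OR β = max(a, b) on (0.44, 0.17) = 0.44
(NOT γ OR β) AND γ = min(a, b) on (0.44, 0.56) = 0.44
NOT (ε OR γ) AND ((NOT γ OR β) AND γ) = min(a, b) on (0.44, 0.44) = 0.44

0.44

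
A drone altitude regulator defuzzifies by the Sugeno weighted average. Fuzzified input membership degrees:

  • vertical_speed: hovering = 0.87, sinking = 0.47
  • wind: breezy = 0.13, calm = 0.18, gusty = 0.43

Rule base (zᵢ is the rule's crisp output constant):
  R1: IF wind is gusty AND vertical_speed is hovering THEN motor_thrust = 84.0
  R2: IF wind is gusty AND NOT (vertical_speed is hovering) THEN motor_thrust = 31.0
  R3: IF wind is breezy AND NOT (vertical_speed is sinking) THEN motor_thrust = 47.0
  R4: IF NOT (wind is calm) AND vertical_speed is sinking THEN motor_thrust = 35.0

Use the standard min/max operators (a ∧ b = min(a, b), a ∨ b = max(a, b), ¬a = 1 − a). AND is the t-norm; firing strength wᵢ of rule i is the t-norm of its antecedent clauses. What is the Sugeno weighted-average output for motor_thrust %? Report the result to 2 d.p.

R1 (z=84.0): gusty=0.43, hovering=0.87; AND[min(a, b)] → w = 0.43
R2 (z=31.0): gusty=0.43, ¬hovering=1−0.87=0.13; AND[min(a, b)] → w = 0.13
R3 (z=47.0): breezy=0.13, ¬sinking=1−0.47=0.53; AND[min(a, b)] → w = 0.13
R4 (z=35.0): ¬calm=1−0.18=0.82, sinking=0.47; AND[min(a, b)] → w = 0.47
Weighted average = (0.43·84.0 + 0.13·31.0 + 0.13·47.0 + 0.47·35.0) / (0.43 + 0.13 + 0.13 + 0.47)
  = 62.7100 / 1.1600 = 54.06

54.06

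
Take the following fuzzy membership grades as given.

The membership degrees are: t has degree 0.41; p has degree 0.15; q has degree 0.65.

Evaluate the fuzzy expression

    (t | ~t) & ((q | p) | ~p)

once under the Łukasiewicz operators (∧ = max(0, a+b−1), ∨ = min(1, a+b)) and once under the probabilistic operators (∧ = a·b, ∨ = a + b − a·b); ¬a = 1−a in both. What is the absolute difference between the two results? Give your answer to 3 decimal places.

Under Łukasiewicz:
  ~t = 1 − 0.41 = 0.59
  t | ~t = min(1, a+b) on (0.41, 0.59) = 1.00
  q | p = min(1, a+b) on (0.65, 0.15) = 0.80
  ~p = 1 − 0.15 = 0.85
  (q | p) | ~p = min(1, a+b) on (0.80, 0.85) = 1.00
  (t | ~t) & ((q | p) | ~p) = max(0, a+b−1) on (1.00, 1.00) = 1.00
  → value = 1.0000
Under probabilistic:
  ~t = 1 − 0.4100 = 0.5900
  t | ~t = a + b − a·b on (0.4100, 0.5900) = 0.7581
  q | p = a + b − a·b on (0.6500, 0.1500) = 0.7025
  ~p = 1 − 0.1500 = 0.8500
  (q | p) | ~p = a + b − a·b on (0.7025, 0.8500) = 0.9554
  (t | ~t) & ((q | p) | ~p) = a·b on (0.7581, 0.9554) = 0.7243
  → value = 0.7243
|1.0000 − 0.7243| = 0.276

0.276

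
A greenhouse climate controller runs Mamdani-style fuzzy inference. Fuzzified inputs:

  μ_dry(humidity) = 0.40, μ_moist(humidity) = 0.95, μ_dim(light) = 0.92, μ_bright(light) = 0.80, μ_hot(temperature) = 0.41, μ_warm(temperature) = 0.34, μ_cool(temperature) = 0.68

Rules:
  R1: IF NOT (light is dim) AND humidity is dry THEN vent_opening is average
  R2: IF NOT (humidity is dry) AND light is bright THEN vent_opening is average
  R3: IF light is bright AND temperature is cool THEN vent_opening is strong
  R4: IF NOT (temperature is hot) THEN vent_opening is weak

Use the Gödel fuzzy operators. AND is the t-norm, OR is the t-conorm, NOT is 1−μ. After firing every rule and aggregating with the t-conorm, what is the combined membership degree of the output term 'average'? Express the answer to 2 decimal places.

0.60

R1: ¬dim=1−0.92=0.08, dry=0.40; AND[min(a, b)] → w = 0.08
R2: ¬dry=1−0.40=0.60, bright=0.80; AND[min(a, b)] → w = 0.60
R3: bright=0.80, cool=0.68; AND[min(a, b)] → w = 0.68
R4: ¬hot=1−0.41=0.59 → w = 0.59
Rules with consequent 'average': {R1, R2} → strengths 0.08, 0.60
Aggregate via t-conorm [max(a, b)]: 0.60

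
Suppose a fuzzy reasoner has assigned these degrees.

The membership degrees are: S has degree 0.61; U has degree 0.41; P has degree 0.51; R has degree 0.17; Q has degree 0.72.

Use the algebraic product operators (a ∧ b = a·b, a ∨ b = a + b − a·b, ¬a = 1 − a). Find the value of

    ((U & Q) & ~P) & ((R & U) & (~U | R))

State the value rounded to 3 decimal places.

0.007

U & Q = a·b on (0.4100, 0.7200) = 0.2952
~P = 1 − 0.5100 = 0.4900
(U & Q) & ~P = a·b on (0.2952, 0.4900) = 0.1446
R & U = a·b on (0.1700, 0.4100) = 0.0697
~U = 1 − 0.4100 = 0.5900
~U | R = a + b − a·b on (0.5900, 0.1700) = 0.6597
(R & U) & (~U | R) = a·b on (0.0697, 0.6597) = 0.0460
((U & Q) & ~P) & ((R & U) & (~U | R)) = a·b on (0.1446, 0.0460) = 0.0067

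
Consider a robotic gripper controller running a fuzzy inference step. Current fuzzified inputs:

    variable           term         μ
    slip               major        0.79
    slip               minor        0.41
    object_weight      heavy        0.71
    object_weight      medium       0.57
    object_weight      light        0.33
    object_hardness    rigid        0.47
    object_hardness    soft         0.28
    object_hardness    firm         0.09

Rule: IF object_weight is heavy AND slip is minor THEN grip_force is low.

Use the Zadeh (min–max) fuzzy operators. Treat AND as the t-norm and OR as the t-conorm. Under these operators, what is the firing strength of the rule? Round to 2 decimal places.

firing strength: heavy=0.71, minor=0.41; AND[min(a, b)] → w = 0.41

0.41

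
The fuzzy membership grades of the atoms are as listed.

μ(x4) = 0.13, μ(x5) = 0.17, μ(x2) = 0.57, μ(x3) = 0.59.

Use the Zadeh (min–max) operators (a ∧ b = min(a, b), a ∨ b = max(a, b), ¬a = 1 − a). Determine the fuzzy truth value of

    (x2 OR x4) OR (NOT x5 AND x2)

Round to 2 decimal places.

x2 OR x4 = max(a, b) on (0.57, 0.13) = 0.57
NOT x5 = 1 − 0.17 = 0.83
NOT x5 AND x2 = min(a, b) on (0.83, 0.57) = 0.57
(x2 OR x4) OR (NOT x5 AND x2) = max(a, b) on (0.57, 0.57) = 0.57

0.57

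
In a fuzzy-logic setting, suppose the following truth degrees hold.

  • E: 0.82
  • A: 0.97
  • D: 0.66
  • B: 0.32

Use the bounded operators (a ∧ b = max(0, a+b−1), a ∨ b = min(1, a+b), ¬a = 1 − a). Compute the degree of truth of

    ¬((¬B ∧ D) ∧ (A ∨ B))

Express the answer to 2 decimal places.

0.66

¬B = 1 − 0.32 = 0.68
¬B ∧ D = max(0, a+b−1) on (0.68, 0.66) = 0.34
A ∨ B = min(1, a+b) on (0.97, 0.32) = 1.00
(¬B ∧ D) ∧ (A ∨ B) = max(0, a+b−1) on (0.34, 1.00) = 0.34
¬((¬B ∧ D) ∧ (A ∨ B)) = 1 − 0.34 = 0.66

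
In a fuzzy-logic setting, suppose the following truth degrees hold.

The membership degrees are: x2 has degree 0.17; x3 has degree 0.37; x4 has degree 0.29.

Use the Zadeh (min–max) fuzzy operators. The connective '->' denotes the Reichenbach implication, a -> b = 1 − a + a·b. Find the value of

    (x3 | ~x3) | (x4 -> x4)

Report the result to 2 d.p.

0.79

~x3 = 1 − 0.37 = 0.63
x3 | ~x3 = max(a, b) on (0.37, 0.63) = 0.63
x4 -> x4  [Reichenbach: 1 − a + a·b] with a=0.29, b=0.29 → 0.79
(x3 | ~x3) | (x4 -> x4) = max(a, b) on (0.63, 0.79) = 0.79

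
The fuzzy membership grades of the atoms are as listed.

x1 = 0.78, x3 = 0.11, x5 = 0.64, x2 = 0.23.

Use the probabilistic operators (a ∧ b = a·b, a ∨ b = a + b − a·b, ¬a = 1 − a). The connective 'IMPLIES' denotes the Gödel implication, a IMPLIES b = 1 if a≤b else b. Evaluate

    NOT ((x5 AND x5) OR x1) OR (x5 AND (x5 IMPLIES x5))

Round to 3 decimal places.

0.687

x5 AND x5 = a·b on (0.6400, 0.6400) = 0.4096
(x5 AND x5) OR x1 = a + b − a·b on (0.4096, 0.7800) = 0.8701
NOT ((x5 AND x5) OR x1) = 1 − 0.8701 = 0.1299
x5 IMPLIES x5  [Gödel: 1 if a≤b else b] with a=0.6400, b=0.6400 → 1.0000
x5 AND (x5 IMPLIES x5) = a·b on (0.6400, 1.0000) = 0.6400
NOT ((x5 AND x5) OR x1) OR (x5 AND (x5 IMPLIES x5)) = a + b − a·b on (0.1299, 0.6400) = 0.6868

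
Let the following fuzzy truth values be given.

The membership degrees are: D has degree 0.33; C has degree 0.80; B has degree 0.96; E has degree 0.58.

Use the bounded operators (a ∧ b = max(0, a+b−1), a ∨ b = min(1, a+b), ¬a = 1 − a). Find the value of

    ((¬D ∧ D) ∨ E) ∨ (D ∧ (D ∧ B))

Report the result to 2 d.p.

0.58

¬D = 1 − 0.33 = 0.67
¬D ∧ D = max(0, a+b−1) on (0.67, 0.33) = 0.00
(¬D ∧ D) ∨ E = min(1, a+b) on (0.00, 0.58) = 0.58
D ∧ B = max(0, a+b−1) on (0.33, 0.96) = 0.29
D ∧ (D ∧ B) = max(0, a+b−1) on (0.33, 0.29) = 0.00
((¬D ∧ D) ∨ E) ∨ (D ∧ (D ∧ B)) = min(1, a+b) on (0.58, 0.00) = 0.58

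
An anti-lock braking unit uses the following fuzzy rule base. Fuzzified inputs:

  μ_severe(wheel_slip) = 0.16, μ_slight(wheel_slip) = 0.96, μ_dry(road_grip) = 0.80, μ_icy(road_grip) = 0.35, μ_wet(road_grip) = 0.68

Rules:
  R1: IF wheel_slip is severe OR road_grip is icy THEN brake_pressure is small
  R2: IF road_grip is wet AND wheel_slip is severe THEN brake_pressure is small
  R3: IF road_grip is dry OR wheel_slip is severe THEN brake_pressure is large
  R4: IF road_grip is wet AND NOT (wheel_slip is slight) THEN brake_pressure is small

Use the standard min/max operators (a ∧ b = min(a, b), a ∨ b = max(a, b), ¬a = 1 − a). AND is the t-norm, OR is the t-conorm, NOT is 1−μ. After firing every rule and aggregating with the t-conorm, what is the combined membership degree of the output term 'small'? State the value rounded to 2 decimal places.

0.35

R1: severe=0.16, icy=0.35; OR[max(a, b)] → w = 0.35
R2: wet=0.68, severe=0.16; AND[min(a, b)] → w = 0.16
R3: dry=0.80, severe=0.16; OR[max(a, b)] → w = 0.80
R4: wet=0.68, ¬slight=1−0.96=0.04; AND[min(a, b)] → w = 0.04
Rules with consequent 'small': {R1, R2, R4} → strengths 0.35, 0.16, 0.04
Aggregate via t-conorm [max(a, b)]: 0.35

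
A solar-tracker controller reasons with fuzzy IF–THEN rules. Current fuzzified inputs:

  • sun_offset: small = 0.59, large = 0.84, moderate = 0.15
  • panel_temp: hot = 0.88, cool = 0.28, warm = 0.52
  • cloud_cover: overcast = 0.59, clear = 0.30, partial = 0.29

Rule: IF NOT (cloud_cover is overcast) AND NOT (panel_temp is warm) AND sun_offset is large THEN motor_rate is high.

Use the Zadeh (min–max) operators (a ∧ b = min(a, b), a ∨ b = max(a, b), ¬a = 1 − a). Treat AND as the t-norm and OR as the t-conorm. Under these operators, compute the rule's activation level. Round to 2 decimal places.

firing strength: ¬overcast=1−0.59=0.41, ¬warm=1−0.52=0.48, large=0.84; AND[min(a, b)] → w = 0.41

0.41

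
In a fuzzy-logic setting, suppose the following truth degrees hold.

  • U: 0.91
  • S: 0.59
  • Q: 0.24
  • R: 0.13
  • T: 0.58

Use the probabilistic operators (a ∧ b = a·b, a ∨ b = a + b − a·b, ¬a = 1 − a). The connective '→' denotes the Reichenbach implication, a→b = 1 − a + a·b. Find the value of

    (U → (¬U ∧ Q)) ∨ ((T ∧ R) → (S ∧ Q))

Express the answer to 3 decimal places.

0.942

¬U = 1 − 0.9100 = 0.0900
¬U ∧ Q = a·b on (0.0900, 0.2400) = 0.0216
U → (¬U ∧ Q)  [Reichenbach: 1 − a + a·b] with a=0.9100, b=0.0216 → 0.1097
T ∧ R = a·b on (0.5800, 0.1300) = 0.0754
S ∧ Q = a·b on (0.5900, 0.2400) = 0.1416
(T ∧ R) → (S ∧ Q)  [Reichenbach: 1 − a + a·b] with a=0.0754, b=0.1416 → 0.9353
(U → (¬U ∧ Q)) ∨ ((T ∧ R) → (S ∧ Q)) = a + b − a·b on (0.1097, 0.9353) = 0.9424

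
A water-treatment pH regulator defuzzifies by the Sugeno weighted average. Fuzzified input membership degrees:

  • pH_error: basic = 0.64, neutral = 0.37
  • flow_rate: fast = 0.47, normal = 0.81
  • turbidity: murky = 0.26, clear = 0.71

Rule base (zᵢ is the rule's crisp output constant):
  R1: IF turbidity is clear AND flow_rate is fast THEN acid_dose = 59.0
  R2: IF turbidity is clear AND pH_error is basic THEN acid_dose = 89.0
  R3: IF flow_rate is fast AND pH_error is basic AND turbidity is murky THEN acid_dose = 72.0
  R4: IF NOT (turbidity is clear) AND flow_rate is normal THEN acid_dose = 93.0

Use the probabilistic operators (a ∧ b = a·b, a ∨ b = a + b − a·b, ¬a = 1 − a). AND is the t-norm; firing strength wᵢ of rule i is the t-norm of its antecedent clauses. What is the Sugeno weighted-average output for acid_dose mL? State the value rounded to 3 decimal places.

R1 (z=59.0): clear=0.71, fast=0.47; AND[a·b] → w = 0.3337
R2 (z=89.0): clear=0.71, basic=0.64; AND[a·b] → w = 0.4544
R3 (z=72.0): fast=0.47, basic=0.64, murky=0.26; AND[a·b] → w = 0.0782
R4 (z=93.0): ¬clear=1−0.71=0.29, normal=0.81; AND[a·b] → w = 0.2349
Weighted average = (0.3337·59.0 + 0.4544·89.0 + 0.0782·72.0 + 0.2349·93.0) / (0.3337 + 0.4544 + 0.0782 + 0.2349)
  = 87.6066 / 1.1012 = 79.555

79.555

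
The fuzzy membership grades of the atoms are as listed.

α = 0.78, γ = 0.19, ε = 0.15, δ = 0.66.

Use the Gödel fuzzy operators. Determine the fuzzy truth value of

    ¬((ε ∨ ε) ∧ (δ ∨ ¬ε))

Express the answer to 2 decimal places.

ε ∨ ε = max(a, b) on (0.15, 0.15) = 0.15
¬ε = 1 − 0.15 = 0.85
δ ∨ ¬ε = max(a, b) on (0.66, 0.85) = 0.85
(ε ∨ ε) ∧ (δ ∨ ¬ε) = min(a, b) on (0.15, 0.85) = 0.15
¬((ε ∨ ε) ∧ (δ ∨ ¬ε)) = 1 − 0.15 = 0.85

0.85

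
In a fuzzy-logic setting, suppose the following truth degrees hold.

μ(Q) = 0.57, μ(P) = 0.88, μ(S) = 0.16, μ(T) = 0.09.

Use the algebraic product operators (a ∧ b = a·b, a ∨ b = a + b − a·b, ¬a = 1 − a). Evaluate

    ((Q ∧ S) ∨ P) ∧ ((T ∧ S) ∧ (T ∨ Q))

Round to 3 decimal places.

Q ∧ S = a·b on (0.5700, 0.1600) = 0.0912
(Q ∧ S) ∨ P = a + b − a·b on (0.0912, 0.8800) = 0.8909
T ∧ S = a·b on (0.0900, 0.1600) = 0.0144
T ∨ Q = a + b − a·b on (0.0900, 0.5700) = 0.6087
(T ∧ S) ∧ (T ∨ Q) = a·b on (0.0144, 0.6087) = 0.0088
((Q ∧ S) ∨ P) ∧ ((T ∧ S) ∧ (T ∨ Q)) = a·b on (0.8909, 0.0088) = 0.0078

0.008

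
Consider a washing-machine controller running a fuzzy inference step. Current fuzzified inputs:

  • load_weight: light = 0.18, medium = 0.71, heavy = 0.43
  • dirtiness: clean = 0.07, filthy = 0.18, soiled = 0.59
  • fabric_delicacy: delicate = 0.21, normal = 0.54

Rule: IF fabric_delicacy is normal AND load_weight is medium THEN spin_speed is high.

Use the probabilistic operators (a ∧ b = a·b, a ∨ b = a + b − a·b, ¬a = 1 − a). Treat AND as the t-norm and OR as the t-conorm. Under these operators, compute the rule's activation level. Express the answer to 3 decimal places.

firing strength: normal=0.54, medium=0.71; AND[a·b] → w = 0.3834

0.383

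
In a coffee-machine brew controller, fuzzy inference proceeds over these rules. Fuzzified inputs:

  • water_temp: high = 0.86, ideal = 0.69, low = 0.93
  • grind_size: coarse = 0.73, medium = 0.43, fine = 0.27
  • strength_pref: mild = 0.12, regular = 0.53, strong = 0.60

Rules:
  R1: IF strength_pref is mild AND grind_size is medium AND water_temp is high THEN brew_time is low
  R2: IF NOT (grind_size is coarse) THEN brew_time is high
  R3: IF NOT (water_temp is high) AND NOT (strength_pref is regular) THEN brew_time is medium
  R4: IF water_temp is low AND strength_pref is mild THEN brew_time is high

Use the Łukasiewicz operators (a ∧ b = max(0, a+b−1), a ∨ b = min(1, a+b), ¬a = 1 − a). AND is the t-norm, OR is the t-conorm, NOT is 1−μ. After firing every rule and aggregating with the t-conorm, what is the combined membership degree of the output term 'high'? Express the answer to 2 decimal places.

0.32

R1: mild=0.12, medium=0.43, high=0.86; AND[max(0, a+b−1)] → w = 0.00
R2: ¬coarse=1−0.73=0.27 → w = 0.27
R3: ¬high=1−0.86=0.14, ¬regular=1−0.53=0.47; AND[max(0, a+b−1)] → w = 0.00
R4: low=0.93, mild=0.12; AND[max(0, a+b−1)] → w = 0.05
Rules with consequent 'high': {R2, R4} → strengths 0.27, 0.05
Aggregate via t-conorm [min(1, a+b)]: 0.32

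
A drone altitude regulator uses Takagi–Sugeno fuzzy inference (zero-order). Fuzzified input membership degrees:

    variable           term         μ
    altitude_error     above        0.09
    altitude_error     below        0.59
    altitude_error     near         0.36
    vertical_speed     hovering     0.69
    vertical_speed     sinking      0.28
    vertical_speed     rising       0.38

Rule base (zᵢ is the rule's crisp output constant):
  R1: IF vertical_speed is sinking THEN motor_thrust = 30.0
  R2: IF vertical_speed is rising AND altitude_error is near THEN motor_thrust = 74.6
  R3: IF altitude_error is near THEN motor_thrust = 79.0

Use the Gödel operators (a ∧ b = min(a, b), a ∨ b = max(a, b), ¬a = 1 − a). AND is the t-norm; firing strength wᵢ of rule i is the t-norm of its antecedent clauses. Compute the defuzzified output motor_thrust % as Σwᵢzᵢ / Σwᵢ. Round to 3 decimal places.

R1 (z=30.0): sinking=0.28 → w = 0.28
R2 (z=74.6): rising=0.38, near=0.36; AND[min(a, b)] → w = 0.36
R3 (z=79.0): near=0.36 → w = 0.36
Weighted average = (0.28·30.0 + 0.36·74.6 + 0.36·79.0) / (0.28 + 0.36 + 0.36)
  = 63.6960 / 1.0000 = 63.696

63.696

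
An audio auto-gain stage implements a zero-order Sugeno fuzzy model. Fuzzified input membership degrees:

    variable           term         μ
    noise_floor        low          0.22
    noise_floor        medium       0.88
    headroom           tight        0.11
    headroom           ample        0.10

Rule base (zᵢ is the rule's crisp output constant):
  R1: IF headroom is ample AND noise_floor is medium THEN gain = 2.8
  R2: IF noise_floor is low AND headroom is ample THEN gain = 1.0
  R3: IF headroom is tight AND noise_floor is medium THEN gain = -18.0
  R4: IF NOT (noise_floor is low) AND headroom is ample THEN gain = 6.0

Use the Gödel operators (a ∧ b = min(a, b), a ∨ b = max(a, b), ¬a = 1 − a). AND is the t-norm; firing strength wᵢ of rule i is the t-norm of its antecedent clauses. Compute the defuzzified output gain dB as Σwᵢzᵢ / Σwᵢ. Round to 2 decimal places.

-2.44

R1 (z=2.8): ample=0.10, medium=0.88; AND[min(a, b)] → w = 0.10
R2 (z=1.0): low=0.22, ample=0.10; AND[min(a, b)] → w = 0.10
R3 (z=-18.0): tight=0.11, medium=0.88; AND[min(a, b)] → w = 0.11
R4 (z=6.0): ¬low=1−0.22=0.78, ample=0.10; AND[min(a, b)] → w = 0.10
Weighted average = (0.10·2.8 + 0.10·1.0 + 0.11·-18.0 + 0.10·6.0) / (0.10 + 0.10 + 0.11 + 0.10)
  = -1.0000 / 0.4100 = -2.44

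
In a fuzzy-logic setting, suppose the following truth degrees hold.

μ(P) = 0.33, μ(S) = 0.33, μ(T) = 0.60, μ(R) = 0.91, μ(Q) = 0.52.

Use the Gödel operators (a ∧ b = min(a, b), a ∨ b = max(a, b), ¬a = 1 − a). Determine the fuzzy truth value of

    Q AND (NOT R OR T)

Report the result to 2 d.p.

NOT R = 1 − 0.91 = 0.09
NOT R OR T = max(a, b) on (0.09, 0.60) = 0.60
Q AND (NOT R OR T) = min(a, b) on (0.52, 0.60) = 0.52

0.52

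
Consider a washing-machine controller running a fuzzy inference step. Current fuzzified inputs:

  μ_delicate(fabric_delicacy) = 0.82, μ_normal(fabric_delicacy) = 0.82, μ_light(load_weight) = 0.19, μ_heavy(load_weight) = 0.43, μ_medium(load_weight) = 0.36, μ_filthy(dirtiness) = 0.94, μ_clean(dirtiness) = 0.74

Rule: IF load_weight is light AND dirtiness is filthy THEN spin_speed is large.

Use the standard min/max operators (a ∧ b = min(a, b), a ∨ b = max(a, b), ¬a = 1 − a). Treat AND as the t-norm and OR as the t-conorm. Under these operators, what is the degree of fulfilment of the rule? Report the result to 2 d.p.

0.19

firing strength: light=0.19, filthy=0.94; AND[min(a, b)] → w = 0.19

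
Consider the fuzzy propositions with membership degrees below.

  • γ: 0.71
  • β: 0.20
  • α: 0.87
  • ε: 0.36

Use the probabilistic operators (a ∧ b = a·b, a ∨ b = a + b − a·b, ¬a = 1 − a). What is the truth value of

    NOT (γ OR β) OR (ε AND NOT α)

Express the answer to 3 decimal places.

0.268

γ OR β = a + b − a·b on (0.7100, 0.2000) = 0.7680
NOT (γ OR β) = 1 − 0.7680 = 0.2320
NOT α = 1 − 0.8700 = 0.1300
ε AND NOT α = a·b on (0.3600, 0.1300) = 0.0468
NOT (γ OR β) OR (ε AND NOT α) = a + b − a·b on (0.2320, 0.0468) = 0.2679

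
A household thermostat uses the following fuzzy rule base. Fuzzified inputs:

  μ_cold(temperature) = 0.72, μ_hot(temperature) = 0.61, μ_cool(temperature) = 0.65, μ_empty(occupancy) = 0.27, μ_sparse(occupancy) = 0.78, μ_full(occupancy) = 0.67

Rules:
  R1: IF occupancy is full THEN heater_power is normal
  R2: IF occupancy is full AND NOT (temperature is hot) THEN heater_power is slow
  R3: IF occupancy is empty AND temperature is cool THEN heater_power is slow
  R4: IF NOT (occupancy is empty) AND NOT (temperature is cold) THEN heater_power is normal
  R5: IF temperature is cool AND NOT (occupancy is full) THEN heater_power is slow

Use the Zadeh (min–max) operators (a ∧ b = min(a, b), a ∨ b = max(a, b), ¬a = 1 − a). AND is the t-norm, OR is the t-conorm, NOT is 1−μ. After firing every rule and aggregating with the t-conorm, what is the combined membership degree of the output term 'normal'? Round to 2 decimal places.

R1: full=0.67 → w = 0.67
R2: full=0.67, ¬hot=1−0.61=0.39; AND[min(a, b)] → w = 0.39
R3: empty=0.27, cool=0.65; AND[min(a, b)] → w = 0.27
R4: ¬empty=1−0.27=0.73, ¬cold=1−0.72=0.28; AND[min(a, b)] → w = 0.28
R5: cool=0.65, ¬full=1−0.67=0.33; AND[min(a, b)] → w = 0.33
Rules with consequent 'normal': {R1, R4} → strengths 0.67, 0.28
Aggregate via t-conorm [max(a, b)]: 0.67

0.67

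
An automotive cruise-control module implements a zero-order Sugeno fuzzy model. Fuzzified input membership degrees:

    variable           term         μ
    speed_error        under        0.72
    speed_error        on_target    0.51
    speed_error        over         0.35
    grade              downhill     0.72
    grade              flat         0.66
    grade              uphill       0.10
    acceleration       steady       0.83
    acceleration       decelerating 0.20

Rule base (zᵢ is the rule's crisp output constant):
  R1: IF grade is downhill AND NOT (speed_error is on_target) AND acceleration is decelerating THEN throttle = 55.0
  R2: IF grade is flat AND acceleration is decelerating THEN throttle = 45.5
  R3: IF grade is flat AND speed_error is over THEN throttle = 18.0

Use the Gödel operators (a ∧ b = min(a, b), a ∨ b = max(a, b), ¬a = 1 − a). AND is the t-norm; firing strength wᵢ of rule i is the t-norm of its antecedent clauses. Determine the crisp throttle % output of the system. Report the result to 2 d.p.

35.20

R1 (z=55.0): downhill=0.72, ¬on_target=1−0.51=0.49, decelerating=0.20; AND[min(a, b)] → w = 0.20
R2 (z=45.5): flat=0.66, decelerating=0.20; AND[min(a, b)] → w = 0.20
R3 (z=18.0): flat=0.66, over=0.35; AND[min(a, b)] → w = 0.35
Weighted average = (0.20·55.0 + 0.20·45.5 + 0.35·18.0) / (0.20 + 0.20 + 0.35)
  = 26.4000 / 0.7500 = 35.20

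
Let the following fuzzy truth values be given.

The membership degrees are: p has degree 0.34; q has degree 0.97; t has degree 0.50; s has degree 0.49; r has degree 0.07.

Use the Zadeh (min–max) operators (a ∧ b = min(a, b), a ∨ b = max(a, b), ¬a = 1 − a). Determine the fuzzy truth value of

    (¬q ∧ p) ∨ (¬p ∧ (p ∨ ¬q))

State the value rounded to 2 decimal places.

0.34

¬q = 1 − 0.97 = 0.03
¬q ∧ p = min(a, b) on (0.03, 0.34) = 0.03
¬p = 1 − 0.34 = 0.66
¬q = 1 − 0.97 = 0.03
p ∨ ¬q = max(a, b) on (0.34, 0.03) = 0.34
¬p ∧ (p ∨ ¬q) = min(a, b) on (0.66, 0.34) = 0.34
(¬q ∧ p) ∨ (¬p ∧ (p ∨ ¬q)) = max(a, b) on (0.03, 0.34) = 0.34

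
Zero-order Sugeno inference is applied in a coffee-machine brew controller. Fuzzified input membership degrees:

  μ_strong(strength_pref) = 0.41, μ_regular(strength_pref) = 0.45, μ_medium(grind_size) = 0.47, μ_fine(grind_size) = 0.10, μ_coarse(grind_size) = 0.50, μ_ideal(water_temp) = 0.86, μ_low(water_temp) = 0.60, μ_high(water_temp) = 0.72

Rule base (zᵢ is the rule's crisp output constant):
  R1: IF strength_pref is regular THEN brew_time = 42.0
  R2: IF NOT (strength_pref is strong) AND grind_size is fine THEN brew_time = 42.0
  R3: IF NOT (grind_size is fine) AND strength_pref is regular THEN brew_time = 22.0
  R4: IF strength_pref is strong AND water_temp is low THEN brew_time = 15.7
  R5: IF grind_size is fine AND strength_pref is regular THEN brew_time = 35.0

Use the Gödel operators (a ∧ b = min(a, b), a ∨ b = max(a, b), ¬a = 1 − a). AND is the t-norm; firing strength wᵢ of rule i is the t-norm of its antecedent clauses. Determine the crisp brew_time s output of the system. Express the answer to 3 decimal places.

28.435

R1 (z=42.0): regular=0.45 → w = 0.45
R2 (z=42.0): ¬strong=1−0.41=0.59, fine=0.10; AND[min(a, b)] → w = 0.10
R3 (z=22.0): ¬fine=1−0.10=0.90, regular=0.45; AND[min(a, b)] → w = 0.45
R4 (z=15.7): strong=0.41, low=0.60; AND[min(a, b)] → w = 0.41
R5 (z=35.0): fine=0.10, regular=0.45; AND[min(a, b)] → w = 0.10
Weighted average = (0.45·42.0 + 0.10·42.0 + 0.45·22.0 + 0.41·15.7 + 0.10·35.0) / (0.45 + 0.10 + 0.45 + 0.41 + 0.10)
  = 42.9370 / 1.5100 = 28.435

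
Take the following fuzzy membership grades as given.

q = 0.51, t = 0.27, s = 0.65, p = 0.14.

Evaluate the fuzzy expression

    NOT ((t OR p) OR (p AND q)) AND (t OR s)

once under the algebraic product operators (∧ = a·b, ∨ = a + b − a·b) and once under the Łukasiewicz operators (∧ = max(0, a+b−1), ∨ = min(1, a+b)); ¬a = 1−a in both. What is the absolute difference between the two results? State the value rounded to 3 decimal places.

Under algebraic product:
  t OR p = a + b − a·b on (0.2700, 0.1400) = 0.3722
  p AND q = a·b on (0.1400, 0.5100) = 0.0714
  (t OR p) OR (p AND q) = a + b − a·b on (0.3722, 0.0714) = 0.4170
  NOT ((t OR p) OR (p AND q)) = 1 − 0.4170 = 0.5830
  t OR s = a + b − a·b on (0.2700, 0.6500) = 0.7445
  NOT ((t OR p) OR (p AND q)) AND (t OR s) = a·b on (0.5830, 0.7445) = 0.4340
  → value = 0.4340
Under Łukasiewicz:
  t OR p = min(1, a+b) on (0.27, 0.14) = 0.41
  p AND q = max(0, a+b−1) on (0.14, 0.51) = 0.00
  (t OR p) OR (p AND q) = min(1, a+b) on (0.41, 0.00) = 0.41
  NOT ((t OR p) OR (p AND q)) = 1 − 0.41 = 0.59
  t OR s = min(1, a+b) on (0.27, 0.65) = 0.92
  NOT ((t OR p) OR (p AND q)) AND (t OR s) = max(0, a+b−1) on (0.59, 0.92) = 0.51
  → value = 0.5100
|0.4340 − 0.5100| = 0.076

0.076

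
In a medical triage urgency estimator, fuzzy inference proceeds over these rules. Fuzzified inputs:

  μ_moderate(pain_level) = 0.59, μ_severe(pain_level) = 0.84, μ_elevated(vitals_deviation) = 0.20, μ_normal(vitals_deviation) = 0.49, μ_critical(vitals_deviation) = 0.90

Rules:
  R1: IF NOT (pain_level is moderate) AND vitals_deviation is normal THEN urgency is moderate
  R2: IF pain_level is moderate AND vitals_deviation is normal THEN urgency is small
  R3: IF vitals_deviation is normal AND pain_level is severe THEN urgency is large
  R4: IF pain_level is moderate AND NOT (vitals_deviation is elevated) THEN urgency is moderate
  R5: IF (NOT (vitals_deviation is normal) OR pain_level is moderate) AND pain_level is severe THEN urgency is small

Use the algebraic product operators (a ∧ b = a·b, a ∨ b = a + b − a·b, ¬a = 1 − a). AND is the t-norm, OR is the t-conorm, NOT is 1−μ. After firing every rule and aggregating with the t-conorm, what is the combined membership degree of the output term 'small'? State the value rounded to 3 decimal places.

R1: ¬moderate=1−0.59=0.41, normal=0.49; AND[a·b] → w = 0.2009
R2: moderate=0.59, normal=0.49; AND[a·b] → w = 0.2891
R3: normal=0.49, severe=0.84; AND[a·b] → w = 0.4116
R4: moderate=0.59, ¬elevated=1−0.20=0.80; AND[a·b] → w = 0.4720
R5: (¬normal=1−0.49=0.51 OR moderate=0.59) = 0.7991; AND[a·b] with severe=0.84 → w = 0.6712
Rules with consequent 'small': {R2, R5} → strengths 0.2891, 0.6712
Aggregate via t-conorm [a + b − a·b]: 0.7663

0.766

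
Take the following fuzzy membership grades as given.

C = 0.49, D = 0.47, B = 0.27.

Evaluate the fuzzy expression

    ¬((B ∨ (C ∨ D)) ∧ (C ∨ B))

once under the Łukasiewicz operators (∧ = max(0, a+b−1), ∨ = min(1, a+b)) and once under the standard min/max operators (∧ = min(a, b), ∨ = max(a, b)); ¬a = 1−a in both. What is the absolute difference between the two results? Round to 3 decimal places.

0.270

Under Łukasiewicz:
  C ∨ D = min(1, a+b) on (0.49, 0.47) = 0.96
  B ∨ (C ∨ D) = min(1, a+b) on (0.27, 0.96) = 1.00
  C ∨ B = min(1, a+b) on (0.49, 0.27) = 0.76
  (B ∨ (C ∨ D)) ∧ (C ∨ B) = max(0, a+b−1) on (1.00, 0.76) = 0.76
  ¬((B ∨ (C ∨ D)) ∧ (C ∨ B)) = 1 − 0.76 = 0.24
  → value = 0.2400
Under standard min/max:
  C ∨ D = max(a, b) on (0.49, 0.47) = 0.49
  B ∨ (C ∨ D) = max(a, b) on (0.27, 0.49) = 0.49
  C ∨ B = max(a, b) on (0.49, 0.27) = 0.49
  (B ∨ (C ∨ D)) ∧ (C ∨ B) = min(a, b) on (0.49, 0.49) = 0.49
  ¬((B ∨ (C ∨ D)) ∧ (C ∨ B)) = 1 − 0.49 = 0.51
  → value = 0.5100
|0.2400 − 0.5100| = 0.270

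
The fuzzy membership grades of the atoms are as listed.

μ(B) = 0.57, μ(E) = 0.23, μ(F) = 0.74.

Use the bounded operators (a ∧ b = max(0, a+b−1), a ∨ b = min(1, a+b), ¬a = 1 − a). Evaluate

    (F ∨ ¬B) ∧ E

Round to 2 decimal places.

0.23

¬B = 1 − 0.57 = 0.43
F ∨ ¬B = min(1, a+b) on (0.74, 0.43) = 1.00
(F ∨ ¬B) ∧ E = max(0, a+b−1) on (1.00, 0.23) = 0.23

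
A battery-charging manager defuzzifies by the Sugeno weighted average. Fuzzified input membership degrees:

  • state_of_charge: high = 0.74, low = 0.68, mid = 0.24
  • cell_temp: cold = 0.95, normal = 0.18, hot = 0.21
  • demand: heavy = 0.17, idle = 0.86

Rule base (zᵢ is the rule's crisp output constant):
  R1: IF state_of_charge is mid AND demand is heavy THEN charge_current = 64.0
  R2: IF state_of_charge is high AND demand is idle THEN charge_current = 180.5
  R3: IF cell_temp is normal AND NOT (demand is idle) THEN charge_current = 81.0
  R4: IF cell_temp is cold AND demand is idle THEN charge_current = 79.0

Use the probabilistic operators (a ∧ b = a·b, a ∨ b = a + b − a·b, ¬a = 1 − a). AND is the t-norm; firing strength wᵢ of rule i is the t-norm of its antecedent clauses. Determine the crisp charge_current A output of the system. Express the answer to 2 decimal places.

121.14

R1 (z=64.0): mid=0.24, heavy=0.17; AND[a·b] → w = 0.0408
R2 (z=180.5): high=0.74, idle=0.86; AND[a·b] → w = 0.6364
R3 (z=81.0): normal=0.18, ¬idle=1−0.86=0.14; AND[a·b] → w = 0.0252
R4 (z=79.0): cold=0.95, idle=0.86; AND[a·b] → w = 0.8170
Weighted average = (0.0408·64.0 + 0.6364·180.5 + 0.0252·81.0 + 0.8170·79.0) / (0.0408 + 0.6364 + 0.0252 + 0.8170)
  = 184.0656 / 1.5194 = 121.14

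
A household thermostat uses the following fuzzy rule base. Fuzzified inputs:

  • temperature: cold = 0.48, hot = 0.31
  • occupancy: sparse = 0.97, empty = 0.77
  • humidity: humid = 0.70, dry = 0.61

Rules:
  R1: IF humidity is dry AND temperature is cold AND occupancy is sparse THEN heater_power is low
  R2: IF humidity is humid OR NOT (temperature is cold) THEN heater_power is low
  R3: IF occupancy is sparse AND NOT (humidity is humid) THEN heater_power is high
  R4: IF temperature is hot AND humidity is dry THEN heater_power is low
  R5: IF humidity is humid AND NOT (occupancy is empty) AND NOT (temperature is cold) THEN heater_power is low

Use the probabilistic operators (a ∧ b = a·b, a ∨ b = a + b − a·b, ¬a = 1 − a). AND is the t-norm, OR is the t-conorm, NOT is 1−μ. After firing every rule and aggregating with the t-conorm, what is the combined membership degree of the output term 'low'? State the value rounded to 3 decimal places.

0.923

R1: dry=0.61, cold=0.48, sparse=0.97; AND[a·b] → w = 0.2840
R2: humid=0.70, ¬cold=1−0.48=0.52; OR[a + b − a·b] → w = 0.8560
R3: sparse=0.97, ¬humid=1−0.70=0.30; AND[a·b] → w = 0.2910
R4: hot=0.31, dry=0.61; AND[a·b] → w = 0.1891
R5: humid=0.70, ¬empty=1−0.77=0.23, ¬cold=1−0.48=0.52; AND[a·b] → w = 0.0837
Rules with consequent 'low': {R1, R2, R4, R5} → strengths 0.2840, 0.8560, 0.1891, 0.0837
Aggregate via t-conorm [a + b − a·b]: 0.9234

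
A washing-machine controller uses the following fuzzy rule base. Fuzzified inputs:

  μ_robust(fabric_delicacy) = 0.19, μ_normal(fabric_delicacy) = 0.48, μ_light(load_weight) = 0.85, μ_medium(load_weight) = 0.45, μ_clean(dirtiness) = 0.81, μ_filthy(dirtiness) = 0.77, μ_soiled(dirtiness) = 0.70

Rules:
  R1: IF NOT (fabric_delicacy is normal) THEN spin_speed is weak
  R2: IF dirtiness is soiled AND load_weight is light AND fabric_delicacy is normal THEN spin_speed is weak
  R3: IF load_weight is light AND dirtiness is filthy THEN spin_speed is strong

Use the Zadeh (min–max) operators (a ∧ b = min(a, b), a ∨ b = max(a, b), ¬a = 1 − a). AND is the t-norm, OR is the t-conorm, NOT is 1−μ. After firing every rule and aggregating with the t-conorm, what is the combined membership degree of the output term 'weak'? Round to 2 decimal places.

0.52

R1: ¬normal=1−0.48=0.52 → w = 0.52
R2: soiled=0.70, light=0.85, normal=0.48; AND[min(a, b)] → w = 0.48
R3: light=0.85, filthy=0.77; AND[min(a, b)] → w = 0.77
Rules with consequent 'weak': {R1, R2} → strengths 0.52, 0.48
Aggregate via t-conorm [max(a, b)]: 0.52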